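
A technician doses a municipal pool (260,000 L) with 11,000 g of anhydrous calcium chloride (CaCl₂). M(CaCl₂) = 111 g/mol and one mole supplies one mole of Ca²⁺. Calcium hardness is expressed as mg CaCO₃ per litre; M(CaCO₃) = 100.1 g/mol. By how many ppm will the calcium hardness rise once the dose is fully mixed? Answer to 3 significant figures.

Moles of Ca²⁺: 11,000 g ÷ 111 g/mol = 99.1 mol.
As CaCO₃: 99.1 mol × 100.1 g/mol = 9920 g.
Rise: 9920 g / 260,000 L × 1000 = 38.15 mg/L.

38.2 ppm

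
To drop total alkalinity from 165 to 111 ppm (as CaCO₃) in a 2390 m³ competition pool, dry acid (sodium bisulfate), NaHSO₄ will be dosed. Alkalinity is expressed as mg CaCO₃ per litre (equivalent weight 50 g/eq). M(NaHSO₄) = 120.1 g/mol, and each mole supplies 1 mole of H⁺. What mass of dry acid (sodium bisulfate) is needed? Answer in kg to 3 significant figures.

310 kg

Volume: 2390 m³ = 2,390,000 L.
Alkalinity to neutralize: (165 − 111) = 54 mg/L as CaCO₃ × 2,390,000 L = 129,100 g as CaCO₃.
Equivalents of H⁺ required: 129,100 ÷ 50 g/eq = 2581 eq = 2581 mol NaHSO₄.
Mass of NaHSO₄: 2581 × 120.1 = 310,000 g.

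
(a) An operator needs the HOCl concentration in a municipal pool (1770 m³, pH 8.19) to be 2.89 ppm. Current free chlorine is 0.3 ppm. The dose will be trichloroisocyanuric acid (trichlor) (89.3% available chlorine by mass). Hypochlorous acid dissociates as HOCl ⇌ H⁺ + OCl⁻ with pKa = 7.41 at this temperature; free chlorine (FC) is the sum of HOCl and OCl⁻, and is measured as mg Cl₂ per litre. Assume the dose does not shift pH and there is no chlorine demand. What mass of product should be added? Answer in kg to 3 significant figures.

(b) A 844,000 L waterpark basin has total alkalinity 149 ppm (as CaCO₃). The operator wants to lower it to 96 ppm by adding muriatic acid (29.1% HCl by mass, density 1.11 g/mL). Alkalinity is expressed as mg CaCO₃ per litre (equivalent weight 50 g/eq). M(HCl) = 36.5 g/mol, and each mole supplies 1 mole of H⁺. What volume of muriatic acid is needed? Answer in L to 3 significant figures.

(a) Volume: 1770 m³ = 1,770,000 L.
(a) [OCl⁻]/[HOCl] = 10^(pH − pKa) = 10^(8.19 − 7.41) = 6.026; fraction as HOCl = 1/(1 + 6.026) = 0.1423.
(a) Free chlorine required for 2.89 ppm HOCl: 2.89 / 0.1423 = 20.3 ppm.
(a) FC to add: 20.3 − 0.3 = 20 mg/L as Cl₂.
(a) Cl₂ equivalent: 20 mg/L × 1,770,000 L = 35,410 g.
(a) Product at 89.3% available Cl: 35,410 / 0.893 = 39,650 g.

(b) Alkalinity to neutralize: (149 − 96) = 53 mg/L as CaCO₃ × 844,000 L = 44,730 g as CaCO₃.
(b) Equivalents of H⁺ required: 44,730 ÷ 50 g/eq = 894.6 eq = 894.6 mol HCl.
(b) Mass of HCl: 894.6 × 36.5 = 32,650 g.
(b) Mass of 29.1% solution: 32,650 / 0.291 = 112,200 g.
(b) Volume: 112,200 g ÷ 1.11 g/mL = 101,100 mL.

(a) 39.6 kg; (b) 101 L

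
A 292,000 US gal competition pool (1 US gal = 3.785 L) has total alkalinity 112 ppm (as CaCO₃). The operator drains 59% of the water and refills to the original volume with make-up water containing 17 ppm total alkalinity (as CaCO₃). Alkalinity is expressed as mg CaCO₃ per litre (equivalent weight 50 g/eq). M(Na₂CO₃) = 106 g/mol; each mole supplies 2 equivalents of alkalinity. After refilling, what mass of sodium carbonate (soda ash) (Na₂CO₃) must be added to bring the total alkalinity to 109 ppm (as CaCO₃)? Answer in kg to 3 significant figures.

62.1 kg

Volume: 292,000 US gal × 3.785 L/gal = 1,105,220 L.
After draining 59% and refilling: 112 × 0.41 + 17 × 0.59 = 55.95 ppm.
Deficit to target: 109 − 55.95 = 53.05 mg/L.
As CaCO₃: 53.05 mg/L × 1,105,220 L = 58,630 g; ÷ 50 g/eq ÷ 2 = 586.3 mol Na₂CO₃.
Mass: 586.3 × 106 = 62,150 g.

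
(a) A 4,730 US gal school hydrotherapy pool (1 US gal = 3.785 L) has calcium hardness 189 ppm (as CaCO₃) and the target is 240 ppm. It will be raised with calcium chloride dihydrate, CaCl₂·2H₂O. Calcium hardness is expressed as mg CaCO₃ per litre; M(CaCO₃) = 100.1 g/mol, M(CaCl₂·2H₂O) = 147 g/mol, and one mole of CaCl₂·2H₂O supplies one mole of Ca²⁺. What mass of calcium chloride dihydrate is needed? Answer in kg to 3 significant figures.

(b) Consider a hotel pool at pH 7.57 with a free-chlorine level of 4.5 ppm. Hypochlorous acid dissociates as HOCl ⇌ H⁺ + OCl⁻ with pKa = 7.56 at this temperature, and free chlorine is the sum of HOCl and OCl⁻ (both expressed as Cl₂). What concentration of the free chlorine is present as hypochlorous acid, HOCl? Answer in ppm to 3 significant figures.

(a) Volume: 4,730 US gal × 3.785 L/gal = 17,903 L.
(a) Hardness to add: (240 − 189) = 51 mg/L as CaCO₃ × 17,903 L = 913.1 g as CaCO₃.
(a) Moles of Ca²⁺ (1 mol Ca²⁺ ≡ 1 mol CaCO₃): 913.1 / 100.1 g/mol = 9.121 mol.
(a) Mass of CaCl₂·2H₂O: 9.121 × 147 = 1341 g.

(b) [OCl⁻]/[HOCl] = 10^(pH − pKa) = 10^(7.57 − 7.56) = 10^0.01 = 1.023.
(b) Fraction as HOCl = 1 / (1 + 1.023) = 0.4942.
(b) HOCl = 0.4942 × 4.5 ppm = 2.224 ppm.

(a) 1.34 kg; (b) 2.22 ppm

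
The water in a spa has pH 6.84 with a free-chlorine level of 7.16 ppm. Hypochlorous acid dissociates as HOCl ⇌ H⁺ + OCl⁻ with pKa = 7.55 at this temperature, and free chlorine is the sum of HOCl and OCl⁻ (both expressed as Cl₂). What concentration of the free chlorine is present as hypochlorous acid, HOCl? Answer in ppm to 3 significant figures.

[OCl⁻]/[HOCl] = 10^(pH − pKa) = 10^(6.84 − 7.55) = 10^-0.71 = 0.195.
Fraction as HOCl = 1 / (1 + 0.195) = 0.8368.
HOCl = 0.8368 × 7.16 ppm = 5.992 ppm.

5.99 ppm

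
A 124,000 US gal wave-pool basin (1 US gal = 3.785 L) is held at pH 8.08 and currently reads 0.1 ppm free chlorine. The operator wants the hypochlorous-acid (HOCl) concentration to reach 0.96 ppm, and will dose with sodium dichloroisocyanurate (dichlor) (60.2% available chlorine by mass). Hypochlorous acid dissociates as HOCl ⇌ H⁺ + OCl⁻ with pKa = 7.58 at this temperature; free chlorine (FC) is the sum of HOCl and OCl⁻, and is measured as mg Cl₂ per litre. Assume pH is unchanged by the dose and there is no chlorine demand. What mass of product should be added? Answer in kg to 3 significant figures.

3.04 kg

Volume: 124,000 US gal × 3.785 L/gal = 469,340 L.
[OCl⁻]/[HOCl] = 10^(pH − pKa) = 10^(8.08 − 7.58) = 3.162; fraction as HOCl = 1/(1 + 3.162) = 0.2403.
Free chlorine required for 0.96 ppm HOCl: 0.96 / 0.2403 = 3.996 ppm.
FC to add: 3.996 − 0.1 = 3.896 mg/L as Cl₂.
Cl₂ equivalent: 3.896 mg/L × 469,340 L = 1828 g.
Product at 60.2% available Cl: 1828 / 0.602 = 3037 g.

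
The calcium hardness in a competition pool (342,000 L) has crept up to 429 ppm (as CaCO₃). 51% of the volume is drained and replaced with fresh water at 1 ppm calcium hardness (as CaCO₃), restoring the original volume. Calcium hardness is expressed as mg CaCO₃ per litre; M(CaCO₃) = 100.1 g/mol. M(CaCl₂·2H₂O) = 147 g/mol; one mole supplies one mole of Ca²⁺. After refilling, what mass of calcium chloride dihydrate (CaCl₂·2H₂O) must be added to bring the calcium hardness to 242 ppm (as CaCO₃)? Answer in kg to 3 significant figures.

15.7 kg

After draining 51% and refilling: 429 × 0.49 + 1 × 0.51 = 210.72 ppm.
Deficit to target: 242 − 210.72 = 31.28 mg/L.
As CaCO₃: 31.28 mg/L × 342,000 L = 10,700 g; ÷ 100.1 = 106.9 mol Ca²⁺.
Mass: 106.9 × 147 = 15,710 g.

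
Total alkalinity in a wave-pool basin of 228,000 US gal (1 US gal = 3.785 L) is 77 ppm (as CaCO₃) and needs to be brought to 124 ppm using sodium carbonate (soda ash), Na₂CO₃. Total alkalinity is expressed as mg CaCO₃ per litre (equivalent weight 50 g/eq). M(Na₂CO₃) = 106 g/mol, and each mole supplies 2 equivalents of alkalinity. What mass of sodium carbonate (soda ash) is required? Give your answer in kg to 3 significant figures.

43.0 kg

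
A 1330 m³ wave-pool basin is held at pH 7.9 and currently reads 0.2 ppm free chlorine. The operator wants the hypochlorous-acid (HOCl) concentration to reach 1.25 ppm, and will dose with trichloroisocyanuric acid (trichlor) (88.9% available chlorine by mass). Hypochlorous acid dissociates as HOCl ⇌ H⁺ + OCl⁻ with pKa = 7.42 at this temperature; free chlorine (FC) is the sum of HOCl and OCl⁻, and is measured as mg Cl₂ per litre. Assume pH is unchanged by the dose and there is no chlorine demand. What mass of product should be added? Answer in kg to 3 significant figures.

Volume: 1330 m³ = 1,330,000 L.
[OCl⁻]/[HOCl] = 10^(pH − pKa) = 10^(7.9 − 7.42) = 3.02; fraction as HOCl = 1/(1 + 3.02) = 0.2488.
Free chlorine required for 1.25 ppm HOCl: 1.25 / 0.2488 = 5.025 ppm.
FC to add: 5.025 − 0.2 = 4.825 mg/L as Cl₂.
Cl₂ equivalent: 4.825 mg/L × 1,330,000 L = 6417 g.
Product at 88.9% available Cl: 6417 / 0.889 = 7218 g.

7.22 kg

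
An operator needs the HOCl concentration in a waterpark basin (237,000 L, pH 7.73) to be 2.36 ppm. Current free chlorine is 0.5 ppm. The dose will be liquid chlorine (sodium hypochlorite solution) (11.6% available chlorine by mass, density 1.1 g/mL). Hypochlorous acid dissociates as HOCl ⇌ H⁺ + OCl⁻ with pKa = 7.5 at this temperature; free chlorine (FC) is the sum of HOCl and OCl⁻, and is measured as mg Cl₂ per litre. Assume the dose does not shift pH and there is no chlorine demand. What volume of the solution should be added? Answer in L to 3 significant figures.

[OCl⁻]/[HOCl] = 10^(pH − pKa) = 10^(7.73 − 7.5) = 1.698; fraction as HOCl = 1/(1 + 1.698) = 0.3706.
Free chlorine required for 2.36 ppm HOCl: 2.36 / 0.3706 = 6.368 ppm.
FC to add: 6.368 − 0.5 = 5.868 mg/L as Cl₂.
Cl₂ equivalent: 5.868 mg/L × 237,000 L = 1391 g.
Product at 11.6% available Cl: 1391 / 0.116 = 11,990 g.
Volume: 11,990 g ÷ 1.1 g/mL = 10,900 mL.

10.9 L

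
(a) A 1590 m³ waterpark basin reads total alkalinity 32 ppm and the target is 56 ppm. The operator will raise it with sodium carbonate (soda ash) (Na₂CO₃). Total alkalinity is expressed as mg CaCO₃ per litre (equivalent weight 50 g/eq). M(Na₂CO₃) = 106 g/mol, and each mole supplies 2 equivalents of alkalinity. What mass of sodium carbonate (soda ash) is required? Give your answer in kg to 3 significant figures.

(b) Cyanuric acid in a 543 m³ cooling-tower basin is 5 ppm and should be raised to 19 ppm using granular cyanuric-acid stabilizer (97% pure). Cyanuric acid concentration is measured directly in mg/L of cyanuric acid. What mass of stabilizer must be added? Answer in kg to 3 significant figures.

(a) Volume: 1590 m³ = 1,590,000 L.
(a) Alkalinity to add: (56 − 32) = 24 mg/L as CaCO₃ × 1,590,000 L = 38,160 g as CaCO₃.
(a) Equivalents: 38,160 g ÷ 50 g/eq = 763.2 eq.
(a) Each mole of Na₂CO₃ supplies 2 eq, so 763.2 / 2 = 381.6 mol.
(a) Mass: 381.6 mol × 106 g/mol = 40,450 g.

(b) Volume: 543 m³ = 543,000 L.
(b) CYA to add: (19 − 5) = 14 mg/L × 543,000 L = 7602 g cyanuric acid.
(b) At 97% purity: 7602 / 0.97 = 7837 g product.

(a) 40.4 kg; (b) 7.84 kg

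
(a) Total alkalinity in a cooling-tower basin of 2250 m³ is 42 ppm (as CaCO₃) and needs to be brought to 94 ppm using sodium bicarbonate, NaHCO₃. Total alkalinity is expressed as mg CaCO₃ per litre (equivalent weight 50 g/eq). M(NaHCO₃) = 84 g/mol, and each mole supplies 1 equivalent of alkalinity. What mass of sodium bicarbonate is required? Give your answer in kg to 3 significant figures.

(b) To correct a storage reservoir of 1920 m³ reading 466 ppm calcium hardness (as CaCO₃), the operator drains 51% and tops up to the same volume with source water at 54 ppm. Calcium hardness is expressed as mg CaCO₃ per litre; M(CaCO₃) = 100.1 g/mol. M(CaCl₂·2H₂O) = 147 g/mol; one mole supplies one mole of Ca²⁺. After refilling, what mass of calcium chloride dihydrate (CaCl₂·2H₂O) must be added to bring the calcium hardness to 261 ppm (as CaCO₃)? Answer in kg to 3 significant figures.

(a) 197 kg; (b) 14.4 kg

(a) Volume: 2250 m³ = 2,250,000 L.
(a) Alkalinity to add: (94 − 42) = 52 mg/L as CaCO₃ × 2,250,000 L = 117,000 g as CaCO₃.
(a) Equivalents: 117,000 g ÷ 50 g/eq = 2340 eq.
(a) NaHCO₃ supplies 1 eq per mole → 2340 mol.
(a) Mass: 2340 mol × 84 g/mol = 196,600 g.

(b) Volume: 1920 m³ = 1,920,000 L.
(b) After draining 51% and refilling: 466 × 0.49 + 54 × 0.51 = 255.88 ppm.
(b) Deficit to target: 261 − 255.88 = 5.12 mg/L.
(b) As CaCO₃: 5.12 mg/L × 1,920,000 L = 9830 g; ÷ 100.1 = 98.21 mol Ca²⁺.
(b) Mass: 98.21 × 147 = 14,440 g.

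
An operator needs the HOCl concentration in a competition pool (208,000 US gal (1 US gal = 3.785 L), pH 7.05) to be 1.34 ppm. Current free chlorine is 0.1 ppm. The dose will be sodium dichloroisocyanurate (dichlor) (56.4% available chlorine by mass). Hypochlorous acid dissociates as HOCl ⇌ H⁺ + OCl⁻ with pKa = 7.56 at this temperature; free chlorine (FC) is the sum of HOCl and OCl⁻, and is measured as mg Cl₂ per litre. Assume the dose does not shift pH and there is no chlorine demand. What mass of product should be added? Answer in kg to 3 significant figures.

2.31 kg

Volume: 208,000 US gal × 3.785 L/gal = 787,280 L.
[OCl⁻]/[HOCl] = 10^(pH − pKa) = 10^(7.05 − 7.56) = 0.309; fraction as HOCl = 1/(1 + 0.309) = 0.7639.
Free chlorine required for 1.34 ppm HOCl: 1.34 / 0.7639 = 1.754 ppm.
FC to add: 1.754 − 0.1 = 1.654 mg/L as Cl₂.
Cl₂ equivalent: 1.654 mg/L × 787,280 L = 1302 g.
Product at 56.4% available Cl: 1302 / 0.564 = 2309 g.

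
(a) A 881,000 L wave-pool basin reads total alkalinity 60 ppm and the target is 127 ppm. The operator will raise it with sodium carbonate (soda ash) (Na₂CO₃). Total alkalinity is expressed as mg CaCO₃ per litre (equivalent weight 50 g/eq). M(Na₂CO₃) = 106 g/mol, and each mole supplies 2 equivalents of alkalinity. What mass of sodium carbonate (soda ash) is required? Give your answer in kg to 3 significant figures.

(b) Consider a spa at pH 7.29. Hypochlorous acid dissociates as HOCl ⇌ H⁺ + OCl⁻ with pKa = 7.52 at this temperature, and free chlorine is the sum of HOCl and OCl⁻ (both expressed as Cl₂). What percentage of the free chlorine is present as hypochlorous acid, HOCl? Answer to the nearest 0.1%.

(a) 62.6 kg; (b) 62.9%

(a) Alkalinity to add: (127 − 60) = 67 mg/L as CaCO₃ × 881,000 L = 59,030 g as CaCO₃.
(a) Equivalents: 59,030 g ÷ 50 g/eq = 1181 eq.
(a) Each mole of Na₂CO₃ supplies 2 eq, so 1181 / 2 = 590.3 mol.
(a) Mass: 590.3 mol × 106 g/mol = 62,570 g.

(b) [OCl⁻]/[HOCl] = 10^(pH − pKa) = 10^(7.29 − 7.52) = 10^-0.23 = 0.5888.
(b) Fraction as HOCl = 1 / (1 + 0.5888) = 0.6294.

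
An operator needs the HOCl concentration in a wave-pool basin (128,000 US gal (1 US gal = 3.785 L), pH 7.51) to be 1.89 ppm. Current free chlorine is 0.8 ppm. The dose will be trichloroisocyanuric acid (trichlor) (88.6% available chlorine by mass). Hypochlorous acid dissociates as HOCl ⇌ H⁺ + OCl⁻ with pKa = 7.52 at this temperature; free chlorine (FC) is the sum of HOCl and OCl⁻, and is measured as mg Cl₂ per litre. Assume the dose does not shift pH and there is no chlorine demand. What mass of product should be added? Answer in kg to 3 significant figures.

Volume: 128,000 US gal × 3.785 L/gal = 484,480 L.
[OCl⁻]/[HOCl] = 10^(pH − pKa) = 10^(7.51 − 7.52) = 0.9772; fraction as HOCl = 1/(1 + 0.9772) = 0.5058.
Free chlorine required for 1.89 ppm HOCl: 1.89 / 0.5058 = 3.737 ppm.
FC to add: 3.737 − 0.8 = 2.937 mg/L as Cl₂.
Cl₂ equivalent: 2.937 mg/L × 484,480 L = 1423 g.
Product at 88.6% available Cl: 1423 / 0.886 = 1606 g.

1.61 kg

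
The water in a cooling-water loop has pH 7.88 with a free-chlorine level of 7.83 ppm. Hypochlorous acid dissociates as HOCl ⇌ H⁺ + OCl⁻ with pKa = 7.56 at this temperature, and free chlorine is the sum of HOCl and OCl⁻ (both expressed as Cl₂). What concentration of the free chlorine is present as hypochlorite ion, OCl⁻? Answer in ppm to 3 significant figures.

[OCl⁻]/[HOCl] = 10^(pH − pKa) = 10^(7.88 − 7.56) = 10^0.32 = 2.089.
Fraction as HOCl = 1 / (1 + 2.089) = 0.3237.
OCl⁻ = (1 − 0.3237) × 7.83 ppm = 5.295 ppm.

5.30 ppm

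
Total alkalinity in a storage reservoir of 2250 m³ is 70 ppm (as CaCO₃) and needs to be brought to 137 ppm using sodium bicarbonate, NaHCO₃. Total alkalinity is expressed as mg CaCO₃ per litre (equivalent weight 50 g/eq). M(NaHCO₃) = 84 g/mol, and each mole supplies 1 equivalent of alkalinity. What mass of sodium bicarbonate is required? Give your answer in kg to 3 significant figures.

253 kg

Volume: 2250 m³ = 2,250,000 L.
Alkalinity to add: (137 − 70) = 67 mg/L as CaCO₃ × 2,250,000 L = 150,800 g as CaCO₃.
Equivalents: 150,800 g ÷ 50 g/eq = 3015 eq.
NaHCO₃ supplies 1 eq per mole → 3015 mol.
Mass: 3015 mol × 84 g/mol = 253,300 g.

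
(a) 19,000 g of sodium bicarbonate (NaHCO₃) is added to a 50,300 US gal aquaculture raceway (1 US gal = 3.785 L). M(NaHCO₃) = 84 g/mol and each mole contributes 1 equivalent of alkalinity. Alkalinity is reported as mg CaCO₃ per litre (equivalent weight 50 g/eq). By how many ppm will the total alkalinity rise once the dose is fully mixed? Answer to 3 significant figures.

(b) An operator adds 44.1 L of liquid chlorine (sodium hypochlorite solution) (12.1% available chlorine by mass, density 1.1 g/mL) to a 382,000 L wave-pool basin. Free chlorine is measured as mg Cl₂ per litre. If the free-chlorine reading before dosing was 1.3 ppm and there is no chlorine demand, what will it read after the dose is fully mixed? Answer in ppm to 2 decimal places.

(a) Volume: 50,300 US gal × 3.785 L/gal = 190,386 L.
(a) Moles of NaHCO₃: 19,000 g ÷ 84 g/mol = 226.2 mol → 226.2 eq of alkalinity.
(a) As CaCO₃: 226.2 eq × 50 g/eq = 11,310 g.
(a) Rise: 11,310 g / 190,386 L × 1000 = 59.4 mg/L.

(b) Mass of solution: 44.1 L × 1000 mL/L × 1.1 g/mL = 48,510 g.
(b) Available chlorine delivered: 48,510 g × 0.121 = 5870 g as Cl₂.
(b) Concentration rise: 5870 g / 382,000 L = 15.37 mg/L = 15.37 ppm.
(b) Final FC: 1.3 + 15.37 = 16.67 ppm.

(a) 59.4 ppm; (b) 16.67 ppm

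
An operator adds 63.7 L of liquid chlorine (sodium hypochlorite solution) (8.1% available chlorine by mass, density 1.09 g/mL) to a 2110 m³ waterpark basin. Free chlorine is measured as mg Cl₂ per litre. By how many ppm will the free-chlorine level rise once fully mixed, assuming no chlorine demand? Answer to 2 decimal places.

2.67 ppm

Volume: 2110 m³ = 2,110,000 L.
Mass of solution: 63.7 L × 1000 mL/L × 1.09 g/mL = 69,430 g.
Available chlorine delivered: 69,430 g × 0.081 = 5624 g as Cl₂.
Concentration rise: 5624 g / 2,110,000 L = 2.665 mg/L = 2.67 ppm.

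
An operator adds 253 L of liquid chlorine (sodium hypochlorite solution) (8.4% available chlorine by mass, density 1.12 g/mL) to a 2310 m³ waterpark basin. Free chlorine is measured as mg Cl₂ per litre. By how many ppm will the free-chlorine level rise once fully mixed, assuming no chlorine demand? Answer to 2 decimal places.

10.30 ppm

Volume: 2310 m³ = 2,310,000 L.
Mass of solution: 253 L × 1000 mL/L × 1.12 g/mL = 283,400 g.
Available chlorine delivered: 283,400 g × 0.084 = 23,800 g as Cl₂.
Concentration rise: 23,800 g / 2,310,000 L = 10.3 mg/L = 10.30 ppm.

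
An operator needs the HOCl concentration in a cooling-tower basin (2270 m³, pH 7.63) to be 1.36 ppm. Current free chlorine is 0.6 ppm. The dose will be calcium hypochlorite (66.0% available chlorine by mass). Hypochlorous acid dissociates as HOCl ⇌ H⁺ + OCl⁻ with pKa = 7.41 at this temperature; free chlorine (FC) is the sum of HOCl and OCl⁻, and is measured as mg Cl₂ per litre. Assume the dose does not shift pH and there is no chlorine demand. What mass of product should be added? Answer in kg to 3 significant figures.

10.4 kg

Volume: 2270 m³ = 2,270,000 L.
[OCl⁻]/[HOCl] = 10^(pH − pKa) = 10^(7.63 − 7.41) = 1.66; fraction as HOCl = 1/(1 + 1.66) = 0.376.
Free chlorine required for 1.36 ppm HOCl: 1.36 / 0.376 = 3.617 ppm.
FC to add: 3.617 − 0.6 = 3.017 mg/L as Cl₂.
Cl₂ equivalent: 3.017 mg/L × 2,270,000 L = 6849 g.
Product at 66.0% available Cl: 6849 / 0.66 = 10,380 g.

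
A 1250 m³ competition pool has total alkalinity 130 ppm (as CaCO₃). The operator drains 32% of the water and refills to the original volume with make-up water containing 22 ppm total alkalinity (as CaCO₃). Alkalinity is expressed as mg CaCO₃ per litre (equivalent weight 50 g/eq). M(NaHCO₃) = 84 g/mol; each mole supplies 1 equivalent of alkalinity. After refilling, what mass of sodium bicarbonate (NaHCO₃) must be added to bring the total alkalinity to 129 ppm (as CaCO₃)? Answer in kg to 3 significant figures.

70.5 kg

Volume: 1250 m³ = 1,250,000 L.
After draining 32% and refilling: 130 × 0.68 + 22 × 0.32 = 95.44 ppm.
Deficit to target: 129 − 95.44 = 33.56 mg/L.
As CaCO₃: 33.56 mg/L × 1,250,000 L = 41,950 g; ÷ 50 g/eq ÷ 1 = 839 mol NaHCO₃.
Mass: 839 × 84 = 70,480 g.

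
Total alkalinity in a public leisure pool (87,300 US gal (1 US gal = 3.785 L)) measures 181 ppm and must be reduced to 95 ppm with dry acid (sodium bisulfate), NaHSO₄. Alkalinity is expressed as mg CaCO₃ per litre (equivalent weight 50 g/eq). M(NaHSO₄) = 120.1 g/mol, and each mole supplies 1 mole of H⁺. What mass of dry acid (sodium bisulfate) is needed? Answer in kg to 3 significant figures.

Volume: 87,300 US gal × 3.785 L/gal = 330,430 L.
Alkalinity to neutralize: (181 − 95) = 86 mg/L as CaCO₃ × 330,430 L = 28,420 g as CaCO₃.
Equivalents of H⁺ required: 28,420 ÷ 50 g/eq = 568.3 eq = 568.3 mol NaHSO₄.
Mass of NaHSO₄: 568.3 × 120.1 = 68,260 g.

68.3 kg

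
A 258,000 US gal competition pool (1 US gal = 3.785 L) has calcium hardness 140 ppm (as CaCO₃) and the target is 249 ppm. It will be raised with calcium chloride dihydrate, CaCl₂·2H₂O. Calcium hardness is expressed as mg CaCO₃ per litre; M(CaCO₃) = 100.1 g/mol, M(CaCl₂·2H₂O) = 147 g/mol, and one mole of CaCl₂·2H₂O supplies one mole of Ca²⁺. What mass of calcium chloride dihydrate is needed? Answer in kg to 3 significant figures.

156 kg

Volume: 258,000 US gal × 3.785 L/gal = 976,530 L.
Hardness to add: (249 − 140) = 109 mg/L as CaCO₃ × 976,530 L = 106,400 g as CaCO₃.
Moles of Ca²⁺ (1 mol Ca²⁺ ≡ 1 mol CaCO₃): 106,400 / 100.1 g/mol = 1063 mol.
Mass of CaCl₂·2H₂O: 1063 × 147 = 156,300 g.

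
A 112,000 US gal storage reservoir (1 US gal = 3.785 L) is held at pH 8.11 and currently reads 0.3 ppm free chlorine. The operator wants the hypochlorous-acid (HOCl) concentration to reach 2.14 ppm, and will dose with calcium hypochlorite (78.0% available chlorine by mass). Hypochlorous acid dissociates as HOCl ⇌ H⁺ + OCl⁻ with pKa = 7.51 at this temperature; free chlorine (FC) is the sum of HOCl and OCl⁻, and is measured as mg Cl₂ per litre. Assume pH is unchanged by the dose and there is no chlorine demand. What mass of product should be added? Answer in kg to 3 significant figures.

5.63 kg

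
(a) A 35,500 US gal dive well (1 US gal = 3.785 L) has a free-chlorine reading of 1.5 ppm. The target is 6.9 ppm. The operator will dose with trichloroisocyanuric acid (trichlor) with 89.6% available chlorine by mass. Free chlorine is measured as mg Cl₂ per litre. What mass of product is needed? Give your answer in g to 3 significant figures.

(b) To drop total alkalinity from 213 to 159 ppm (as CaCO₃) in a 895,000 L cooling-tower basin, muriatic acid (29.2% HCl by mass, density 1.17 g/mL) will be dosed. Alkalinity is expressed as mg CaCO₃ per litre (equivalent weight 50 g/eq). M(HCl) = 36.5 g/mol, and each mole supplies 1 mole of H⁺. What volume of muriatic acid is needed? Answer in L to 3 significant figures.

(a) Volume: 35,500 US gal × 3.785 L/gal = 134,368 L.
(a) Chlorine deficit: 6.9 − 1.5 = 5.4 ppm = 5.4 mg/L as Cl₂.
(a) Cl₂ equivalent needed: 5.4 mg/L × 134,368 L = 725,600 mg = 725.6 g.
(a) Product at 89.6% available chlorine: 725.6 / 0.896 = 809.8 g.

(b) Alkalinity to neutralize: (213 − 159) = 54 mg/L as CaCO₃ × 895,000 L = 48,330 g as CaCO₃.
(b) Equivalents of H⁺ required: 48,330 ÷ 50 g/eq = 966.6 eq = 966.6 mol HCl.
(b) Mass of HCl: 966.6 × 36.5 = 35,280 g.
(b) Mass of 29.2% solution: 35,280 / 0.292 = 120,800 g.
(b) Volume: 120,800 g ÷ 1.17 g/mL = 103,300 mL.

(a) 810 g; (b) 103 L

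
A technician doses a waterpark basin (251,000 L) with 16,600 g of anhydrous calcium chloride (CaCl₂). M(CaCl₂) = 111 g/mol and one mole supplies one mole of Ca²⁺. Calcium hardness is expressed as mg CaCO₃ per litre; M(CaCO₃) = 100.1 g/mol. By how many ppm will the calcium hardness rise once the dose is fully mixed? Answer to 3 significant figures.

59.6 ppm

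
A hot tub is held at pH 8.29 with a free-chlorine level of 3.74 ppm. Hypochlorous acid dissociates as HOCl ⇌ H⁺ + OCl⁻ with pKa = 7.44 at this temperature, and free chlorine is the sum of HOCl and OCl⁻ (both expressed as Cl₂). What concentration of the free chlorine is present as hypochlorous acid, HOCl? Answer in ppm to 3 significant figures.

[OCl⁻]/[HOCl] = 10^(pH − pKa) = 10^(8.29 − 7.44) = 10^0.85 = 7.079.
Fraction as HOCl = 1 / (1 + 7.079) = 0.1238.
HOCl = 0.1238 × 3.74 ppm = 0.4629 ppm.

0.463 ppm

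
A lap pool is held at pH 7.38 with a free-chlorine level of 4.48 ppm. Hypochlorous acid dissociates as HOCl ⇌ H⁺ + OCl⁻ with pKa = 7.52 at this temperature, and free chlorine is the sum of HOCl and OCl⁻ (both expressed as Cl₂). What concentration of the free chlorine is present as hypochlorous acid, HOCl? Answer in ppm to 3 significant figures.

2.60 ppm

[OCl⁻]/[HOCl] = 10^(pH − pKa) = 10^(7.38 − 7.52) = 10^-0.14 = 0.7244.
Fraction as HOCl = 1 / (1 + 0.7244) = 0.5799.
HOCl = 0.5799 × 4.48 ppm = 2.598 ppm.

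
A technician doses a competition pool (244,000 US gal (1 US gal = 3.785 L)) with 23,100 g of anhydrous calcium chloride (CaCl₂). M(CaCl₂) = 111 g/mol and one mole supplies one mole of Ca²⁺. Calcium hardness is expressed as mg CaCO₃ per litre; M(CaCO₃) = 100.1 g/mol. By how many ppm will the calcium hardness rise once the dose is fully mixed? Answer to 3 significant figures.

22.6 ppm

Volume: 244,000 US gal × 3.785 L/gal = 923,540 L.
Moles of Ca²⁺: 23,100 g ÷ 111 g/mol = 208.1 mol.
As CaCO₃: 208.1 mol × 100.1 g/mol = 20,830 g.
Rise: 20,830 g / 923,540 L × 1000 = 22.56 mg/L.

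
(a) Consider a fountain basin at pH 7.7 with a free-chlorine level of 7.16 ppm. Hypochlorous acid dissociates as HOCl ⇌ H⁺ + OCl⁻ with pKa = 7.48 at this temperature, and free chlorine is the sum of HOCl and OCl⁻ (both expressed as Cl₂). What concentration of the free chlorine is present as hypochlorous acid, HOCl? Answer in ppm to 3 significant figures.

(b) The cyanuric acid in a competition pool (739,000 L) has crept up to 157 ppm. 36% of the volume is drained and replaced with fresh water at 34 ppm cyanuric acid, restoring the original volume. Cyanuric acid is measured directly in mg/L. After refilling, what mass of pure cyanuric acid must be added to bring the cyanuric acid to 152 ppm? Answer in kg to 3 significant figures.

(a) [OCl⁻]/[HOCl] = 10^(pH − pKa) = 10^(7.7 − 7.48) = 10^0.22 = 1.66.
(a) Fraction as HOCl = 1 / (1 + 1.66) = 0.376.
(a) HOCl = 0.376 × 7.16 ppm = 2.692 ppm.

(b) After draining 36% and refilling: 157 × 0.64 + 34 × 0.36 = 112.72 ppm.
(b) Deficit to target: 152 − 112.72 = 39.28 mg/L.
(b) Mass: 39.28 mg/L × 739,000 L = 29,030 g cyanuric acid.

(a) 2.69 ppm; (b) 29.0 kg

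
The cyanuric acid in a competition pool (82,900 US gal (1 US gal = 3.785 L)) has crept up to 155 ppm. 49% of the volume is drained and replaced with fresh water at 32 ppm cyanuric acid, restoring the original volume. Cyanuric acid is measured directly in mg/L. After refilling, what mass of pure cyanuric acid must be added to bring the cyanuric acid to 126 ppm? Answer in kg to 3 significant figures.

9.81 kg

Volume: 82,900 US gal × 3.785 L/gal = 313,776 L.
After draining 49% and refilling: 155 × 0.51 + 32 × 0.49 = 94.73 ppm.
Deficit to target: 126 − 94.73 = 31.27 mg/L.
Mass: 31.27 mg/L × 313,776 L = 9812 g cyanuric acid.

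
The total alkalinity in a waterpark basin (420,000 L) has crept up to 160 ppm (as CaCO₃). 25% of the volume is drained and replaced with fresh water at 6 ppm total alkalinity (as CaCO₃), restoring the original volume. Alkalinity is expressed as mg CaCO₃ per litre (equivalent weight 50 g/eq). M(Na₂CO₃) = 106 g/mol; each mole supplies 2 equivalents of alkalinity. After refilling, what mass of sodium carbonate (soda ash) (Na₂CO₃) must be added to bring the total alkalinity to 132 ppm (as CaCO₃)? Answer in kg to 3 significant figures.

After draining 25% and refilling: 160 × 0.75 + 6 × 0.25 = 121.5 ppm.
Deficit to target: 132 − 121.5 = 10.5 mg/L.
As CaCO₃: 10.5 mg/L × 420,000 L = 4410 g; ÷ 50 g/eq ÷ 2 = 44.1 mol Na₂CO₃.
Mass: 44.1 × 106 = 4675 g.

4.67 kg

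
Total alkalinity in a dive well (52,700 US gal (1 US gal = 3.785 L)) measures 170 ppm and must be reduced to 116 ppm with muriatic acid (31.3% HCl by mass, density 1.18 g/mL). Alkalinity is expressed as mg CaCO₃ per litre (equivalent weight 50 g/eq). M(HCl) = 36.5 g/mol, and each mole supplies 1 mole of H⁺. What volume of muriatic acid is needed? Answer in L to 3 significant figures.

Volume: 52,700 US gal × 3.785 L/gal = 199,470 L.
Alkalinity to neutralize: (170 − 116) = 54 mg/L as CaCO₃ × 199,470 L = 10,770 g as CaCO₃.
Equivalents of H⁺ required: 10,770 ÷ 50 g/eq = 215.4 eq = 215.4 mol HCl.
Mass of HCl: 215.4 × 36.5 = 7863 g.
Mass of 31.3% solution: 7863 / 0.313 = 25,120 g.
Volume: 25,120 g ÷ 1.18 g/mL = 21,290 mL.

21.3 L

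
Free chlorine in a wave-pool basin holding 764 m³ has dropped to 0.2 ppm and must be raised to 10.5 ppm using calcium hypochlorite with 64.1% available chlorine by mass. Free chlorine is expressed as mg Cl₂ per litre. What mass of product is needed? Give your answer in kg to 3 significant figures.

12.3 kg

Volume: 764 m³ = 764,000 L.
Chlorine deficit: 10.5 − 0.2 = 10.3 ppm = 10.3 mg/L as Cl₂.
Cl₂ equivalent needed: 10.3 mg/L × 764,000 L = 7,869,000 mg = 7869 g.
Product at 64.1% available chlorine: 7869 / 0.641 = 12,280 g.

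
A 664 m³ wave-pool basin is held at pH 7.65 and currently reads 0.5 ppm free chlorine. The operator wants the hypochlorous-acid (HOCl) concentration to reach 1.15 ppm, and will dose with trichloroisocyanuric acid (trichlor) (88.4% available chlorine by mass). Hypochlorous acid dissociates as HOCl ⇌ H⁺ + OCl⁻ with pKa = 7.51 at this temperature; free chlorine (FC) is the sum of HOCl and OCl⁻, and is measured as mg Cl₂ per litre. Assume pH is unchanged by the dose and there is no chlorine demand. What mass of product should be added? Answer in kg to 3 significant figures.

1.68 kg

Volume: 664 m³ = 664,000 L.
[OCl⁻]/[HOCl] = 10^(pH − pKa) = 10^(7.65 − 7.51) = 1.38; fraction as HOCl = 1/(1 + 1.38) = 0.4201.
Free chlorine required for 1.15 ppm HOCl: 1.15 / 0.4201 = 2.737 ppm.
FC to add: 2.737 − 0.5 = 2.237 mg/L as Cl₂.
Cl₂ equivalent: 2.237 mg/L × 664,000 L = 1486 g.
Product at 88.4% available Cl: 1486 / 0.884 = 1681 g.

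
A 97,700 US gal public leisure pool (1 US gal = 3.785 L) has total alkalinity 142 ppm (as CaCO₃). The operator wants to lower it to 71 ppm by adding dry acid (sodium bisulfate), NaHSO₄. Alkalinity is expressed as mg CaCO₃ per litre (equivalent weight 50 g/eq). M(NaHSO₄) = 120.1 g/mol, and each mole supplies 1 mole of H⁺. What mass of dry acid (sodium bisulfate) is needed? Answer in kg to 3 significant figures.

63.1 kg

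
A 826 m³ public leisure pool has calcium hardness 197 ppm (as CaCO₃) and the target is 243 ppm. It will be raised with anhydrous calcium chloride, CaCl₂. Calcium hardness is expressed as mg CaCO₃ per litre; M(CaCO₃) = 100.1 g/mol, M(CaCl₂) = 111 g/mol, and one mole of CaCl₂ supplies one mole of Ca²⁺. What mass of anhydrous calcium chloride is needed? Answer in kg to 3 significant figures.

Volume: 826 m³ = 826,000 L.
Hardness to add: (243 − 197) = 46 mg/L as CaCO₃ × 826,000 L = 38,000 g as CaCO₃.
Moles of Ca²⁺ (1 mol Ca²⁺ ≡ 1 mol CaCO₃): 38,000 / 100.1 g/mol = 379.6 mol.
Mass of CaCl₂: 379.6 × 111 = 42,130 g.

42.1 kg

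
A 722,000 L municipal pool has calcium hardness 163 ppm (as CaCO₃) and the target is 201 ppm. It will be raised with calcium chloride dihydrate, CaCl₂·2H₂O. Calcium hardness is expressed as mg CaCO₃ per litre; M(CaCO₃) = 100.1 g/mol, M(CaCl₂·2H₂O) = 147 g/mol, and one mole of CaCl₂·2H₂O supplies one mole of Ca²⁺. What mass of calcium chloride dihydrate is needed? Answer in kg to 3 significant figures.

40.3 kg

Hardness to add: (201 − 163) = 38 mg/L as CaCO₃ × 722,000 L = 27,440 g as CaCO₃.
Moles of Ca²⁺ (1 mol Ca²⁺ ≡ 1 mol CaCO₃): 27,440 / 100.1 g/mol = 274.1 mol.
Mass of CaCl₂·2H₂O: 274.1 × 147 = 40,290 g.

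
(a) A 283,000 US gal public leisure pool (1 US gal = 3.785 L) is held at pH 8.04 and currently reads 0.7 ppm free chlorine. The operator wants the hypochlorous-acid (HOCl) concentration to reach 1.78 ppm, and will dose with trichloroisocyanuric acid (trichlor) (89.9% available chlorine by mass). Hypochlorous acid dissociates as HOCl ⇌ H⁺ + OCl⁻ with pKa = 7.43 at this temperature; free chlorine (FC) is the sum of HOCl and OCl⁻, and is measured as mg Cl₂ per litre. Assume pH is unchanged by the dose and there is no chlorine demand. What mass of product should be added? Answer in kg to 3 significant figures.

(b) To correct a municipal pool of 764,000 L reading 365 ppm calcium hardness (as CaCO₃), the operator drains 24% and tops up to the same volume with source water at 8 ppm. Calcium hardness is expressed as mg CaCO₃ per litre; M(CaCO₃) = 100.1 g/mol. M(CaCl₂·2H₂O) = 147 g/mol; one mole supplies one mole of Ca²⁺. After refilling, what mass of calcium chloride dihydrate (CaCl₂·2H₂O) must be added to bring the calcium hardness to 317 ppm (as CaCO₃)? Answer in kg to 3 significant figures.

(a) 9.93 kg; (b) 42.3 kg

(a) Volume: 283,000 US gal × 3.785 L/gal = 1,071,155 L.
(a) [OCl⁻]/[HOCl] = 10^(pH − pKa) = 10^(8.04 − 7.43) = 4.074; fraction as HOCl = 1/(1 + 4.074) = 0.1971.
(a) Free chlorine required for 1.78 ppm HOCl: 1.78 / 0.1971 = 9.031 ppm.
(a) FC to add: 9.031 − 0.7 = 8.331 mg/L as Cl₂.
(a) Cl₂ equivalent: 8.331 mg/L × 1,071,155 L = 8924 g.
(a) Product at 89.9% available Cl: 8924 / 0.899 = 9927 g.

(b) After draining 24% and refilling: 365 × 0.76 + 8 × 0.24 = 279.32 ppm.
(b) Deficit to target: 317 − 279.32 = 37.68 mg/L.
(b) As CaCO₃: 37.68 mg/L × 764,000 L = 28,790 g; ÷ 100.1 = 287.6 mol Ca²⁺.
(b) Mass: 287.6 × 147 = 42,280 g.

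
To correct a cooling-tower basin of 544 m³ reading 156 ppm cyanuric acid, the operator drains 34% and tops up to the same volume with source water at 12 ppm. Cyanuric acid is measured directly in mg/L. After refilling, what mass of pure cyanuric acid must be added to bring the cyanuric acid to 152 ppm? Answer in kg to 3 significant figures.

24.5 kg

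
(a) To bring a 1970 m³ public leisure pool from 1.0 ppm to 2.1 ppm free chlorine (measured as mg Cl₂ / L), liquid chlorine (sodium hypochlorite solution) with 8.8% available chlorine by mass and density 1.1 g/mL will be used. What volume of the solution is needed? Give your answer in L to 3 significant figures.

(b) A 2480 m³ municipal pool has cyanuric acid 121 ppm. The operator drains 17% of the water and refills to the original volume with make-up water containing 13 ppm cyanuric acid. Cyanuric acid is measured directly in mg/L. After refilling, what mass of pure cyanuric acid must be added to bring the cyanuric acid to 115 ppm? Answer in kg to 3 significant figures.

(a) Volume: 1970 m³ = 1,970,000 L.
(a) Chlorine deficit: 2.1 − 1.0 = 1.1 ppm = 1.1 mg/L as Cl₂.
(a) Cl₂ equivalent needed: 1.1 mg/L × 1,970,000 L = 2,167,000 mg = 2167 g.
(a) Product at 8.8% available chlorine: 2167 / 0.088 = 24,620 g.
(a) Volume at density 1.1 g/mL: 24,620 g ÷ 1.1 g/mL = 22,390 mL.

(b) Volume: 2480 m³ = 2,480,000 L.
(b) After draining 17% and refilling: 121 × 0.83 + 13 × 0.17 = 102.64 ppm.
(b) Deficit to target: 115 − 102.64 = 12.36 mg/L.
(b) Mass: 12.36 mg/L × 2,480,000 L = 30,650 g cyanuric acid.

(a) 22.4 L; (b) 30.7 kg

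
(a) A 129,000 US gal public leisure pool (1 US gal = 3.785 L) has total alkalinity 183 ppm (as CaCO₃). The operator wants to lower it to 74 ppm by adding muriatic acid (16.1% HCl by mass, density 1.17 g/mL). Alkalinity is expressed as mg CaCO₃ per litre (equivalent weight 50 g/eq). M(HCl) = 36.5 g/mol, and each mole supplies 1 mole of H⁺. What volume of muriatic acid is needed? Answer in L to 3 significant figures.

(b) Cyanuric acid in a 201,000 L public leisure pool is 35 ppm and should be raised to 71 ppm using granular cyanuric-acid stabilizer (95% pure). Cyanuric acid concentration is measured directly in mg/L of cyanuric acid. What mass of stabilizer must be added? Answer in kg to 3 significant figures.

(a) Volume: 129,000 US gal × 3.785 L/gal = 488,265 L.
(a) Alkalinity to neutralize: (183 − 74) = 109 mg/L as CaCO₃ × 488,265 L = 53,220 g as CaCO₃.
(a) Equivalents of H⁺ required: 53,220 ÷ 50 g/eq = 1064 eq = 1064 mol HCl.
(a) Mass of HCl: 1064 × 36.5 = 38,850 g.
(a) Mass of 16.1% solution: 38,850 / 0.161 = 241,300 g.
(a) Volume: 241,300 g ÷ 1.17 g/mL = 206,200 mL.

(b) CYA to add: (71 − 35) = 36 mg/L × 201,000 L = 7236 g cyanuric acid.
(b) At 95% purity: 7236 / 0.95 = 7617 g product.

(a) 206 L; (b) 7.62 kg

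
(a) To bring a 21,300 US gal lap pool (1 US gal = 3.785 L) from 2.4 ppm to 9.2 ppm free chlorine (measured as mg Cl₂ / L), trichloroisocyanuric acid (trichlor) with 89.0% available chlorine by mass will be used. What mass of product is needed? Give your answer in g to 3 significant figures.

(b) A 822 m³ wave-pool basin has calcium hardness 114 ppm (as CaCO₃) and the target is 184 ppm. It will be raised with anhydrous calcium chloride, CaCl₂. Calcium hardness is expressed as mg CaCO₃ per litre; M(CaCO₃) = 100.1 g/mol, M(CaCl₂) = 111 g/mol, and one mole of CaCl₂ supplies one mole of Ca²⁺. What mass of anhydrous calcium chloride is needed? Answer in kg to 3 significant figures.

(a) Volume: 21,300 US gal × 3.785 L/gal = 80,620 L.
(a) Chlorine deficit: 9.2 − 2.4 = 6.8 ppm = 6.8 mg/L as Cl₂.
(a) Cl₂ equivalent needed: 6.8 mg/L × 80,620 L = 548,200 mg = 548.2 g.
(a) Product at 89.0% available chlorine: 548.2 / 0.89 = 616 g.

(b) Volume: 822 m³ = 822,000 L.
(b) Hardness to add: (184 − 114) = 70 mg/L as CaCO₃ × 822,000 L = 57,540 g as CaCO₃.
(b) Moles of Ca²⁺ (1 mol Ca²⁺ ≡ 1 mol CaCO₃): 57,540 / 100.1 g/mol = 574.8 mol.
(b) Mass of CaCl₂: 574.8 × 111 = 63,810 g.

(a) 616 g; (b) 63.8 kg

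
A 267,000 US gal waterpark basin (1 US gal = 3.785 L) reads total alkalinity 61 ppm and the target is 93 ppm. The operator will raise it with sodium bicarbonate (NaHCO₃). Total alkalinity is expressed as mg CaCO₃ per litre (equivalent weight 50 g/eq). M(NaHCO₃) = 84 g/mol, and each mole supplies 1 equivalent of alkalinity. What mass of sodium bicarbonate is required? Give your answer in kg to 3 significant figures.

Volume: 267,000 US gal × 3.785 L/gal = 1,010,595 L.
Alkalinity to add: (93 − 61) = 32 mg/L as CaCO₃ × 1,010,595 L = 32,340 g as CaCO₃.
Equivalents: 32,340 g ÷ 50 g/eq = 646.8 eq.
NaHCO₃ supplies 1 eq per mole → 646.8 mol.
Mass: 646.8 mol × 84 g/mol = 54,330 g.

54.3 kg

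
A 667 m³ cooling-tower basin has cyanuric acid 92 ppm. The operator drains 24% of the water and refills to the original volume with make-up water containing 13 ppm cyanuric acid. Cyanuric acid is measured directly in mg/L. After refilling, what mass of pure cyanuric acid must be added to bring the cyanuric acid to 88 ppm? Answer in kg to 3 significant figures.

Volume: 667 m³ = 667,000 L.
After draining 24% and refilling: 92 × 0.76 + 13 × 0.24 = 73.04 ppm.
Deficit to target: 88 − 73.04 = 14.96 mg/L.
Mass: 14.96 mg/L × 667,000 L = 9978 g cyanuric acid.

9.98 kg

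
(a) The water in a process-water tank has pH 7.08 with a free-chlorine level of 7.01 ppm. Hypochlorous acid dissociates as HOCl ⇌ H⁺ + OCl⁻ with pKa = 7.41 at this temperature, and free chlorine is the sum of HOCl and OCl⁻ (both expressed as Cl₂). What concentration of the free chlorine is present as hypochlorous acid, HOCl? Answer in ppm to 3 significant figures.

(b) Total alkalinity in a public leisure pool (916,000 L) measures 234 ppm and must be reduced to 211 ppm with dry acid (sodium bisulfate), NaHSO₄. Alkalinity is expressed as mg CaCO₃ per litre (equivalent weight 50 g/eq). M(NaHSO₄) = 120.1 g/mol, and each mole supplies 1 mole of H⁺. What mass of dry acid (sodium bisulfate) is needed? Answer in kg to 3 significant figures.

(a) [OCl⁻]/[HOCl] = 10^(pH − pKa) = 10^(7.08 − 7.41) = 10^-0.33 = 0.4677.
(a) Fraction as HOCl = 1 / (1 + 0.4677) = 0.6813.
(a) HOCl = 0.6813 × 7.01 ppm = 4.776 ppm.

(b) Alkalinity to neutralize: (234 − 211) = 23 mg/L as CaCO₃ × 916,000 L = 21,070 g as CaCO₃.
(b) Equivalents of H⁺ required: 21,070 ÷ 50 g/eq = 421.4 eq = 421.4 mol NaHSO₄.
(b) Mass of NaHSO₄: 421.4 × 120.1 = 50,610 g.

(a) 4.78 ppm; (b) 50.6 kg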